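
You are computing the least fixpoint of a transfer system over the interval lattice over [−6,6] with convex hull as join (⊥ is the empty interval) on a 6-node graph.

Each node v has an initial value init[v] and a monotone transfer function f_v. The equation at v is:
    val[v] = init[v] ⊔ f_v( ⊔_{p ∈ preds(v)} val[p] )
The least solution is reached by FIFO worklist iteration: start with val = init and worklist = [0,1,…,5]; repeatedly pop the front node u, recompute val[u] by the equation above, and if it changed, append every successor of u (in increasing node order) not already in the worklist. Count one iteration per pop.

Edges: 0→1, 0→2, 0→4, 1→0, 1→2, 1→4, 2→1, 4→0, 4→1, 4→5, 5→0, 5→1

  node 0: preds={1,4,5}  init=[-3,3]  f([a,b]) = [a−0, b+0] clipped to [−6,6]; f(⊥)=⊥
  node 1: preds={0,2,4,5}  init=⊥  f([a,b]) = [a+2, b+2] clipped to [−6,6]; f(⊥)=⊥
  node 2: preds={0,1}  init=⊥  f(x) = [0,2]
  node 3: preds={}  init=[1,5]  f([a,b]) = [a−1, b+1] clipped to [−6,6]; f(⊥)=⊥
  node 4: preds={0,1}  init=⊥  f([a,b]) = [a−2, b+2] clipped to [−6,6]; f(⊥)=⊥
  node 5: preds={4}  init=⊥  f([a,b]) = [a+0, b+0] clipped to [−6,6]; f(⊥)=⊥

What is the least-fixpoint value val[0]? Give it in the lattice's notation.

Trace (17 dequeues):
  [1] u=0 | in ⊥ | out [-3,3] | ==
  [2] u=1 | in [-3,3] | out [-1,5] | prev ⊥ | push {0}
  [3] u=2 | in [-3,5] | out [0,2] | prev ⊥ | push {1}
  [4] u=3 | in ⊥ | out [1,5] | ==
  [5] u=4 | in [-3,5] | out [-5,6] | prev ⊥ | push {}
  [6] u=5 | in [-5,6] | out [-5,6] | prev ⊥ | push {}
  [7] u=0 | in [-5,6] | out [-5,6] | prev [-3,3] | push {2,4}
  [8] u=1 | in [-5,6] | out [-3,6] | prev [-1,5] | push {0}
  [9] u=2 | in [-5,6] | out [0,2] | ==
  [10] u=4 | in [-5,6] | out [-6,6] | prev [-5,6] | push {1,5}
  [11] u=0 | in [-6,6] | out [-6,6] | prev [-5,6] | push {2,4}
  [12] u=1 | in [-6,6] | out [-4,6] | prev [-3,6] | push {0}
  [13] u=5 | in [-6,6] | out [-6,6] | prev [-5,6] | push {1}
  [14] u=2 | in [-6,6] | out [0,2] | ==
  [15] u=4 | in [-6,6] | out [-6,6] | ==
  [16] u=0 | in [-6,6] | out [-6,6] | ==
  [17] u=1 | in [-6,6] | out [-4,6] | ==

Converged values:
  [0] [-6,6]
  [1] [-4,6]
  [2] [0,2]
  [3] [1,5]
  [4] [-6,6]
  [5] [-6,6]

[-6,6]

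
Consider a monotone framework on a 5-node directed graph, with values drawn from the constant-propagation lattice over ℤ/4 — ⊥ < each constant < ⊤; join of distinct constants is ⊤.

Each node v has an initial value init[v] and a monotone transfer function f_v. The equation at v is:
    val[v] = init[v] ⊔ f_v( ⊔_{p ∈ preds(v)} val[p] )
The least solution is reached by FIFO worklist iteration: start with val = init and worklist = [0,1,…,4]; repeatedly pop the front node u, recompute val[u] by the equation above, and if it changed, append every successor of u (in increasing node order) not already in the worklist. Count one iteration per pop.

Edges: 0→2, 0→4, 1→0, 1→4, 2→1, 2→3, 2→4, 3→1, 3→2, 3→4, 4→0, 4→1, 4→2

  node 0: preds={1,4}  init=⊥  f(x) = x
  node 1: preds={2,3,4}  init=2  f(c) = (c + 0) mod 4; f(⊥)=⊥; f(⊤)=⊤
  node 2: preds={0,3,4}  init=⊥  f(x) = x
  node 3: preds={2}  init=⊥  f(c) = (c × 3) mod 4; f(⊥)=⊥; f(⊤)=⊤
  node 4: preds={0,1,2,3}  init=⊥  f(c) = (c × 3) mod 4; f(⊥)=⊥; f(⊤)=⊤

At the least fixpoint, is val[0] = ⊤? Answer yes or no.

no

Trace (8 dequeues):
  [1] u=0 | in 2 | out 2 | prev ⊥ | push {}
  [2] u=1 | in ⊥ | out 2 | ==
  [3] u=2 | in 2 | out 2 | prev ⊥ | push {1}
  [4] u=3 | in 2 | out 2 | prev ⊥ | push {2}
  [5] u=4 | in 2 | out 2 | prev ⊥ | push {0}
  [6] u=1 | in 2 | out 2 | ==
  [7] u=2 | in 2 | out 2 | ==
  [8] u=0 | in 2 | out 2 | ==

Converged values:
  [0] 2
  [1] 2
  [2] 2
  [3] 2
  [4] 2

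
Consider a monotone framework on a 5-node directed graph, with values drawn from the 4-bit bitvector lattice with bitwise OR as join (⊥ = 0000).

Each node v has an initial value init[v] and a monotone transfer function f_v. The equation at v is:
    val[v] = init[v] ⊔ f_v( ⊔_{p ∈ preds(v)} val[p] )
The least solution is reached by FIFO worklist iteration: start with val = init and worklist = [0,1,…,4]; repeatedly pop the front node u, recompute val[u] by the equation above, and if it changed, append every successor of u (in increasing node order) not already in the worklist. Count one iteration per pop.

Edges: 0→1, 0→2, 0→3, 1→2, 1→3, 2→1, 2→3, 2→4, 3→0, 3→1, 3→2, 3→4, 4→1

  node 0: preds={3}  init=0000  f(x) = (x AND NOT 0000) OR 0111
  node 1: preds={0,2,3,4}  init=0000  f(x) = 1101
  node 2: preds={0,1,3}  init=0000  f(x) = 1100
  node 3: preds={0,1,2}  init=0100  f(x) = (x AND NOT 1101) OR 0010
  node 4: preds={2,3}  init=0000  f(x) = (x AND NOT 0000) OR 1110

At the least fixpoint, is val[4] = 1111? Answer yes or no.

Trace (8 dequeues):
  [1] u=0 | in 0100 | out 0111 | prev 0000 | push {}
  [2] u=1 | in 0111 | out 1101 | prev 0000 | push {}
  [3] u=2 | in 1111 | out 1100 | prev 0000 | push {1}
  [4] u=3 | in 1111 | out 0110 | prev 0100 | push {0,2}
  [5] u=4 | in 1110 | out 1110 | prev 0000 | push {}
  [6] u=1 | in 1111 | out 1101 | ==
  [7] u=0 | in 0110 | out 0111 | ==
  [8] u=2 | in 1111 | out 1100 | ==

Converged values:
  [0] 0111
  [1] 1101
  [2] 1100
  [3] 0110
  [4] 1110

no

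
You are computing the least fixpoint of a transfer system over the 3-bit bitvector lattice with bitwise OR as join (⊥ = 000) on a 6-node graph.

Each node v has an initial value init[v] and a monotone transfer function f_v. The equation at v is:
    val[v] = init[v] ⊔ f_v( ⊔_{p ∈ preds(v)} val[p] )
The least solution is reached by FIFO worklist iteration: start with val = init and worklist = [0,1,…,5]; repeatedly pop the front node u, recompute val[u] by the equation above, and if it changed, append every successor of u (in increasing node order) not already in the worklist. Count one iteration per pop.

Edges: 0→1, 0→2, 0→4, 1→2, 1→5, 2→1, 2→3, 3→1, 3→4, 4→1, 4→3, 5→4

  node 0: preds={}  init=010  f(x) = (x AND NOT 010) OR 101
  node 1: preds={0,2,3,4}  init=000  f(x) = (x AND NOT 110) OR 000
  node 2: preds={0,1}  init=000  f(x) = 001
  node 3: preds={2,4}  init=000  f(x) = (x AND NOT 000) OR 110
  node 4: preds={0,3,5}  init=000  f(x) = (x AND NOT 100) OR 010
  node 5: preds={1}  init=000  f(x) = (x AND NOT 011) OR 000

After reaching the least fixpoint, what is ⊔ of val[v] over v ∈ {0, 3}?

111

Worklist (8 pops):
  #1 pop 0: in=000 → 111 (was 010); enqueue []
  #2 pop 1: in=111 → 001 (was 000); enqueue []
  #3 pop 2: in=111 → 001 (was 000); enqueue [1]
  #4 pop 3: in=001 → 111 (was 000); enqueue []
  #5 pop 4: in=111 → 011 (was 000); enqueue [3]
  #6 pop 5: in=001 → 000 (no change)
  #7 pop 1: in=111 → 001 (no change)
  #8 pop 3: in=011 → 111 (no change)

Fixpoint:
  val[0] = 111
  val[1] = 001
  val[2] = 001
  val[3] = 111
  val[4] = 011
  val[5] = 000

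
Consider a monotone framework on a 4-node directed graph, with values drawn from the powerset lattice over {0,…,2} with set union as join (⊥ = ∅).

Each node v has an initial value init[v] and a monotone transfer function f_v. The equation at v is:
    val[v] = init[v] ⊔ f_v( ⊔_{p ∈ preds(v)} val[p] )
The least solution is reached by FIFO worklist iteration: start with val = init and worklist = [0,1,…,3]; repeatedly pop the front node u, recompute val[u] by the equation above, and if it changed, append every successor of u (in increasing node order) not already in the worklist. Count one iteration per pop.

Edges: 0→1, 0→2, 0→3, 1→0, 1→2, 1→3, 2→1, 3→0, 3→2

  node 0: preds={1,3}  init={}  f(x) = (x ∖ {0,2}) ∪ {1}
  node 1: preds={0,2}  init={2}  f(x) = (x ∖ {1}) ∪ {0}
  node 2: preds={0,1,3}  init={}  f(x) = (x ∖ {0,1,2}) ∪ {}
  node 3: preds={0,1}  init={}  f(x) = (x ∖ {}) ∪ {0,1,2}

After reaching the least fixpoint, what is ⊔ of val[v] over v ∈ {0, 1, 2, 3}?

{0,1,2}

Worklist (6 pops):
  #1 pop 0: in={2} → {1} (was {}); enqueue []
  #2 pop 1: in={1} → {0,2} (was {2}); enqueue [0]
  #3 pop 2: in={0,1,2} → {} (no change)
  #4 pop 3: in={0,1,2} → {0,1,2} (was {}); enqueue [2]
  #5 pop 0: in={0,1,2} → {1} (no change)
  #6 pop 2: in={0,1,2} → {} (no change)

Fixpoint:
  val[0] = {1}
  val[1] = {0,2}
  val[2] = {}
  val[3] = {0,1,2}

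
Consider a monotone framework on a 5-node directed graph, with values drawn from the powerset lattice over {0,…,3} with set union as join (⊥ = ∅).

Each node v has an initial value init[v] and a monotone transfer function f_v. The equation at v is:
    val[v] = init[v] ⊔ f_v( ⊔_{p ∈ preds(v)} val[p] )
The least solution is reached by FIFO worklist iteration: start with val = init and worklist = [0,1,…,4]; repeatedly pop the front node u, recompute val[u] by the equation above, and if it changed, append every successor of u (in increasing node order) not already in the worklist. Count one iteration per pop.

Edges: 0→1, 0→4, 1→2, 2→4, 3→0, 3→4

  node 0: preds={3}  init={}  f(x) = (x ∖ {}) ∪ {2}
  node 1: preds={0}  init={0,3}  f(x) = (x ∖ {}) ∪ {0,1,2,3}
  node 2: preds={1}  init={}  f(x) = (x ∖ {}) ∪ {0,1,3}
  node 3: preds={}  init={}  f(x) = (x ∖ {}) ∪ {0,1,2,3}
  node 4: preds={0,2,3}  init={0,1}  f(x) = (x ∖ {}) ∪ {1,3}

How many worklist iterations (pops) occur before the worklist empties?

8

Trace (8 dequeues):
  [1] u=0 | in {} | out {2} | prev {} | push {}
  [2] u=1 | in {2} | out {0,1,2,3} | prev {0,3} | push {}
  [3] u=2 | in {0,1,2,3} | out {0,1,2,3} | prev {} | push {}
  [4] u=3 | in {} | out {0,1,2,3} | prev {} | push {0}
  [5] u=4 | in {0,1,2,3} | out {0,1,2,3} | prev {0,1} | push {}
  [6] u=0 | in {0,1,2,3} | out {0,1,2,3} | prev {2} | push {1,4}
  [7] u=1 | in {0,1,2,3} | out {0,1,2,3} | ==
  [8] u=4 | in {0,1,2,3} | out {0,1,2,3} | ==

Converged values:
  [0] {0,1,2,3}
  [1] {0,1,2,3}
  [2] {0,1,2,3}
  [3] {0,1,2,3}
  [4] {0,1,2,3}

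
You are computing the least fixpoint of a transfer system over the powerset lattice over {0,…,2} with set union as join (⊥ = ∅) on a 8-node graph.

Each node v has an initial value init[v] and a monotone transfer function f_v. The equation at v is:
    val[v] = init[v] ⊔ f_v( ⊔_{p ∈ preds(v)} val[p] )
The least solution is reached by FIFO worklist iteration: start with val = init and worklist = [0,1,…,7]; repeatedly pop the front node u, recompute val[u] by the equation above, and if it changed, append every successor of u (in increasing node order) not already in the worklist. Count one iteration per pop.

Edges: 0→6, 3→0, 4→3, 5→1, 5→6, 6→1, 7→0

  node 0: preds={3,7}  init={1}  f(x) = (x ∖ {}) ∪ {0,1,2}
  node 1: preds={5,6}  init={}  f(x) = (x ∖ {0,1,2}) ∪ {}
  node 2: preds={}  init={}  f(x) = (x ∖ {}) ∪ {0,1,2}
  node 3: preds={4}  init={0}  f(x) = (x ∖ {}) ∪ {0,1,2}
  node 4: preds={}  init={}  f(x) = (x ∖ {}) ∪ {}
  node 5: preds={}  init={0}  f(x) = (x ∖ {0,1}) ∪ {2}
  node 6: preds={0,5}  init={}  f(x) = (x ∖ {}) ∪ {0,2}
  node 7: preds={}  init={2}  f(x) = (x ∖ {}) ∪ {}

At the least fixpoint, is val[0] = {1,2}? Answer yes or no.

Worklist (10 pops):
  #1 pop 0: in={0,2} → {0,1,2} (was {1}); enqueue []
  #2 pop 1: in={0} → {} (no change)
  #3 pop 2: in={} → {0,1,2} (was {}); enqueue []
  #4 pop 3: in={} → {0,1,2} (was {0}); enqueue [0]
  #5 pop 4: in={} → {} (no change)
  #6 pop 5: in={} → {0,2} (was {0}); enqueue [1]
  #7 pop 6: in={0,1,2} → {0,1,2} (was {}); enqueue []
  #8 pop 7: in={} → {2} (no change)
  #9 pop 0: in={0,1,2} → {0,1,2} (no change)
  #10 pop 1: in={0,1,2} → {} (no change)

Fixpoint:
  val[0] = {0,1,2}
  val[1] = {}
  val[2] = {0,1,2}
  val[3] = {0,1,2}
  val[4] = {}
  val[5] = {0,2}
  val[6] = {0,1,2}
  val[7] = {2}

no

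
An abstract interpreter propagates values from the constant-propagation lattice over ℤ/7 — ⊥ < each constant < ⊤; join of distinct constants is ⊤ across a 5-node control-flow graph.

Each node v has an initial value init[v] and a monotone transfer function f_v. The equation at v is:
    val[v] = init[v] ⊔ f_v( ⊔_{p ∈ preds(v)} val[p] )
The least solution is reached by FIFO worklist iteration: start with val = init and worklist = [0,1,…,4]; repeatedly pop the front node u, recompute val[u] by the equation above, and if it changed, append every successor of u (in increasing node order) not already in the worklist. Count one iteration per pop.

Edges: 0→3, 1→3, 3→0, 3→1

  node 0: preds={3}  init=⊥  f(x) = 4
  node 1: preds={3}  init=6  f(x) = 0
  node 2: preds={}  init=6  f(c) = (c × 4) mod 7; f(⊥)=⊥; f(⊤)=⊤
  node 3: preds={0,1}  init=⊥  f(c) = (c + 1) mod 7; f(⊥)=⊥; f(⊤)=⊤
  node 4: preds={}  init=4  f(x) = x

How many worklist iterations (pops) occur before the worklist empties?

Iteration log — 7 steps:
  step 1. node 0  ⊔preds=⊥  new=4  old=⊥  +wl: 
  step 2. node 1  ⊔preds=⊥  new=⊤  old=6  +wl: 
  step 3. node 2  ⊔preds=⊥  new=6  stable
  step 4. node 3  ⊔preds=⊤  new=⊤  old=⊥  +wl: 0,1
  step 5. node 4  ⊔preds=⊥  new=4  stable
  step 6. node 0  ⊔preds=⊤  new=4  stable
  step 7. node 1  ⊔preds=⊤  new=⊤  stable

Least fixpoint reached:
  node 0: 4
  node 1: ⊤
  node 2: 6
  node 3: ⊤
  node 4: 4

7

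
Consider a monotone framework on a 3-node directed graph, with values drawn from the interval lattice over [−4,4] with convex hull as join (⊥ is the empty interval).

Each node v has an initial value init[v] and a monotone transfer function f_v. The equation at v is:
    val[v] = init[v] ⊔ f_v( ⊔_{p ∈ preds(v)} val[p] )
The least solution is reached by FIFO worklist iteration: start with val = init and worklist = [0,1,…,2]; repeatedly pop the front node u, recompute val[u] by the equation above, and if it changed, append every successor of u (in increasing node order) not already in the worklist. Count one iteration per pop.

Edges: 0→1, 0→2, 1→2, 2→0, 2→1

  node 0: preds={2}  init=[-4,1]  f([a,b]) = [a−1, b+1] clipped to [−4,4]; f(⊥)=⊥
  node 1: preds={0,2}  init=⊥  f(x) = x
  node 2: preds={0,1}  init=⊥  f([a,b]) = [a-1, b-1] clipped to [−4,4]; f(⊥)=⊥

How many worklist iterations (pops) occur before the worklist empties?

Worklist (5 pops):
  #1 pop 0: in=⊥ → [-4,1] (no change)
  #2 pop 1: in=[-4,1] → [-4,1] (was ⊥); enqueue []
  #3 pop 2: in=[-4,1] → [-4,0] (was ⊥); enqueue [0,1]
  #4 pop 0: in=[-4,0] → [-4,1] (no change)
  #5 pop 1: in=[-4,1] → [-4,1] (no change)

Fixpoint:
  val[0] = [-4,1]
  val[1] = [-4,1]
  val[2] = [-4,0]

5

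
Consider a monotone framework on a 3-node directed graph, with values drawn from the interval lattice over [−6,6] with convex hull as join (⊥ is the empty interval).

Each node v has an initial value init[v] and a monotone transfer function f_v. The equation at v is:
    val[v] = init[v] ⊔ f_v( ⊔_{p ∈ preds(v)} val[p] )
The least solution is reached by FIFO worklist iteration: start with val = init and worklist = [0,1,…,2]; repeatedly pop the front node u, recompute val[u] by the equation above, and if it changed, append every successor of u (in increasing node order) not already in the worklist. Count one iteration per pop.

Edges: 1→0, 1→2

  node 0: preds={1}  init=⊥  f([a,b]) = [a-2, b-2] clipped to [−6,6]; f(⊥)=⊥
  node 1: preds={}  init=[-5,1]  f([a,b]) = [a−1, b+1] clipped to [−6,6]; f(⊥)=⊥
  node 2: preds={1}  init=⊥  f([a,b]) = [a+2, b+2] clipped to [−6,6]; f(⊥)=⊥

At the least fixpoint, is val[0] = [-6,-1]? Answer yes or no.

yes

Trace (3 dequeues):
  [1] u=0 | in [-5,1] | out [-6,-1] | prev ⊥ | push {}
  [2] u=1 | in ⊥ | out [-5,1] | ==
  [3] u=2 | in [-5,1] | out [-3,3] | prev ⊥ | push {}

Converged values:
  [0] [-6,-1]
  [1] [-5,1]
  [2] [-3,3]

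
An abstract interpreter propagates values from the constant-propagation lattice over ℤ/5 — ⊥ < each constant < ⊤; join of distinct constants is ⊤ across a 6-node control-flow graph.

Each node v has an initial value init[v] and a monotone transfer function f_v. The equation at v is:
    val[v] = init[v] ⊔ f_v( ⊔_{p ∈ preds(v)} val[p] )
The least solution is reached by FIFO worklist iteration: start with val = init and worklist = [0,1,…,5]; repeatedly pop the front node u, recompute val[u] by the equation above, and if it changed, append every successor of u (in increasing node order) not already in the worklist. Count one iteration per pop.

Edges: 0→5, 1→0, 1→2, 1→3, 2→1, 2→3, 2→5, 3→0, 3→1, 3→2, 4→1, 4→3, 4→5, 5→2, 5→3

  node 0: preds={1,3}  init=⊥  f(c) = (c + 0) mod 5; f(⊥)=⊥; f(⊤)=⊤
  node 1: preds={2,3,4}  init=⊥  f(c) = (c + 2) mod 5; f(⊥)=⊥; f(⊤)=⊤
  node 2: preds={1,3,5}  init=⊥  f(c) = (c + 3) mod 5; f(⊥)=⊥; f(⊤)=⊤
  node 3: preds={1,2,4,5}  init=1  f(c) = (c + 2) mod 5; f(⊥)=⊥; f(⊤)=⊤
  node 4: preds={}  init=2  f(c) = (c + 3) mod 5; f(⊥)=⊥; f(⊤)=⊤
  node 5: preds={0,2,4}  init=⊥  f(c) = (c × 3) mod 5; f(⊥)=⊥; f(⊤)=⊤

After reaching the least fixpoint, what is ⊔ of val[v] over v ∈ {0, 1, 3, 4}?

Trace (11 dequeues):
  [1] u=0 | in 1 | out 1 | prev ⊥ | push {}
  [2] u=1 | in ⊤ | out ⊤ | prev ⊥ | push {0}
  [3] u=2 | in ⊤ | out ⊤ | prev ⊥ | push {1}
  [4] u=3 | in ⊤ | out ⊤ | prev 1 | push {2}
  [5] u=4 | in ⊥ | out 2 | ==
  [6] u=5 | in ⊤ | out ⊤ | prev ⊥ | push {3}
  [7] u=0 | in ⊤ | out ⊤ | prev 1 | push {5}
  [8] u=1 | in ⊤ | out ⊤ | ==
  [9] u=2 | in ⊤ | out ⊤ | ==
  [10] u=3 | in ⊤ | out ⊤ | ==
  [11] u=5 | in ⊤ | out ⊤ | ==

Converged values:
  [0] ⊤
  [1] ⊤
  [2] ⊤
  [3] ⊤
  [4] 2
  [5] ⊤

⊤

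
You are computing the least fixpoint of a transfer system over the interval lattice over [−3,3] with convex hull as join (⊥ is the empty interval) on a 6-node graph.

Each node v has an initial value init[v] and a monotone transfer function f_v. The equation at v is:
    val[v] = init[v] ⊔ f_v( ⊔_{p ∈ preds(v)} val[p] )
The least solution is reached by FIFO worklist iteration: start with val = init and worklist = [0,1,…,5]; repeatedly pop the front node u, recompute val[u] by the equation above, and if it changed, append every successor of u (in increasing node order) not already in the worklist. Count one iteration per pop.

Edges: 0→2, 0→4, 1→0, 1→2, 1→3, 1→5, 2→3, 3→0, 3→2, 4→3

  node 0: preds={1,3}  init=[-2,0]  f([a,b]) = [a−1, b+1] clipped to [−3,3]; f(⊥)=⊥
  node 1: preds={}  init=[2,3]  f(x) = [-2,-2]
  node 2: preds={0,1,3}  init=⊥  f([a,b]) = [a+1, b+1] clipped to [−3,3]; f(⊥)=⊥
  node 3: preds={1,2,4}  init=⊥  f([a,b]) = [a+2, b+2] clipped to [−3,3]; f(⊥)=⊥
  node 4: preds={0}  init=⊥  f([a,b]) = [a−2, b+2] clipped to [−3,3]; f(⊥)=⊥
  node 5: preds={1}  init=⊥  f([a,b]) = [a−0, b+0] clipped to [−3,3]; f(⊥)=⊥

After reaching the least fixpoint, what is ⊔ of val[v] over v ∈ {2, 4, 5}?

Worklist (12 pops):
  #1 pop 0: in=[2,3] → [-2,3] (was [-2,0]); enqueue []
  #2 pop 1: in=⊥ → [-2,3] (was [2,3]); enqueue [0]
  #3 pop 2: in=[-2,3] → [-1,3] (was ⊥); enqueue []
  #4 pop 3: in=[-2,3] → [0,3] (was ⊥); enqueue [2]
  #5 pop 4: in=[-2,3] → [-3,3] (was ⊥); enqueue [3]
  #6 pop 5: in=[-2,3] → [-2,3] (was ⊥); enqueue []
  #7 pop 0: in=[-2,3] → [-3,3] (was [-2,3]); enqueue [4]
  #8 pop 2: in=[-3,3] → [-2,3] (was [-1,3]); enqueue []
  #9 pop 3: in=[-3,3] → [-1,3] (was [0,3]); enqueue [0,2]
  #10 pop 4: in=[-3,3] → [-3,3] (no change)
  #11 pop 0: in=[-2,3] → [-3,3] (no change)
  #12 pop 2: in=[-3,3] → [-2,3] (no change)

Fixpoint:
  val[0] = [-3,3]
  val[1] = [-2,3]
  val[2] = [-2,3]
  val[3] = [-1,3]
  val[4] = [-3,3]
  val[5] = [-2,3]

[-3,3]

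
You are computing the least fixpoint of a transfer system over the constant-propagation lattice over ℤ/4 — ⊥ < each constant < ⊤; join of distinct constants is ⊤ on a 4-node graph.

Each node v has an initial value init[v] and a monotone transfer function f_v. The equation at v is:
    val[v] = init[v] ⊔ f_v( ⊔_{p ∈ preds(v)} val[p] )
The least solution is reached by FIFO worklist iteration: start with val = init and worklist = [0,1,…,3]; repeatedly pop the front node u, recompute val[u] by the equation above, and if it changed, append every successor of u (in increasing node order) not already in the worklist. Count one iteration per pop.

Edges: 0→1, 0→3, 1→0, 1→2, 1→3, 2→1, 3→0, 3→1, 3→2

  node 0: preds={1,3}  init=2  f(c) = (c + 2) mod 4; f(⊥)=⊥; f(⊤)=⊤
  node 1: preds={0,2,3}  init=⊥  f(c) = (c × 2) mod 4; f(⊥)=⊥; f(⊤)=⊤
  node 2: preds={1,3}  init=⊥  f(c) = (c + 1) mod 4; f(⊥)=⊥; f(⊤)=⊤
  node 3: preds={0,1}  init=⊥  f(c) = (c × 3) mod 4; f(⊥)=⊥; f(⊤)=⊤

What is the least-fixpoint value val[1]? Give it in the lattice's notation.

⊤

Worklist (10 pops):
  #1 pop 0: in=⊥ → 2 (no change)
  #2 pop 1: in=2 → 0 (was ⊥); enqueue [0]
  #3 pop 2: in=0 → 1 (was ⊥); enqueue [1]
  #4 pop 3: in=⊤ → ⊤ (was ⊥); enqueue [2]
  #5 pop 0: in=⊤ → ⊤ (was 2); enqueue [3]
  #6 pop 1: in=⊤ → ⊤ (was 0); enqueue [0]
  #7 pop 2: in=⊤ → ⊤ (was 1); enqueue [1]
  #8 pop 3: in=⊤ → ⊤ (no change)
  #9 pop 0: in=⊤ → ⊤ (no change)
  #10 pop 1: in=⊤ → ⊤ (no change)

Fixpoint:
  val[0] = ⊤
  val[1] = ⊤
  val[2] = ⊤
  val[3] = ⊤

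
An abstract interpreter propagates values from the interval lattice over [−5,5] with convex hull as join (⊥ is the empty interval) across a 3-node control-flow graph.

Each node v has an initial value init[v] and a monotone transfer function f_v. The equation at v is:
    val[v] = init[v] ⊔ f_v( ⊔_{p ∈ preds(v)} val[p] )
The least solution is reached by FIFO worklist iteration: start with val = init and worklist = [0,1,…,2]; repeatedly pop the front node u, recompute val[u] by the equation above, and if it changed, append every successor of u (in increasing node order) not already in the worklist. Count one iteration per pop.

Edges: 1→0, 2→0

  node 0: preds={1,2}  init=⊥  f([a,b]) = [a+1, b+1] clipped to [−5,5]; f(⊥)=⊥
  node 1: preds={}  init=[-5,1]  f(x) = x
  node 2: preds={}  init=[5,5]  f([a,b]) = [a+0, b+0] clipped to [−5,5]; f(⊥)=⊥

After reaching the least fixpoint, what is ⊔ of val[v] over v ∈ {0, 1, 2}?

Iteration log — 3 steps:
  step 1. node 0  ⊔preds=[-5,5]  new=[-4,5]  old=⊥  +wl: 
  step 2. node 1  ⊔preds=⊥  new=[-5,1]  stable
  step 3. node 2  ⊔preds=⊥  new=[5,5]  stable

Least fixpoint reached:
  node 0: [-4,5]
  node 1: [-5,1]
  node 2: [5,5]

[-5,5]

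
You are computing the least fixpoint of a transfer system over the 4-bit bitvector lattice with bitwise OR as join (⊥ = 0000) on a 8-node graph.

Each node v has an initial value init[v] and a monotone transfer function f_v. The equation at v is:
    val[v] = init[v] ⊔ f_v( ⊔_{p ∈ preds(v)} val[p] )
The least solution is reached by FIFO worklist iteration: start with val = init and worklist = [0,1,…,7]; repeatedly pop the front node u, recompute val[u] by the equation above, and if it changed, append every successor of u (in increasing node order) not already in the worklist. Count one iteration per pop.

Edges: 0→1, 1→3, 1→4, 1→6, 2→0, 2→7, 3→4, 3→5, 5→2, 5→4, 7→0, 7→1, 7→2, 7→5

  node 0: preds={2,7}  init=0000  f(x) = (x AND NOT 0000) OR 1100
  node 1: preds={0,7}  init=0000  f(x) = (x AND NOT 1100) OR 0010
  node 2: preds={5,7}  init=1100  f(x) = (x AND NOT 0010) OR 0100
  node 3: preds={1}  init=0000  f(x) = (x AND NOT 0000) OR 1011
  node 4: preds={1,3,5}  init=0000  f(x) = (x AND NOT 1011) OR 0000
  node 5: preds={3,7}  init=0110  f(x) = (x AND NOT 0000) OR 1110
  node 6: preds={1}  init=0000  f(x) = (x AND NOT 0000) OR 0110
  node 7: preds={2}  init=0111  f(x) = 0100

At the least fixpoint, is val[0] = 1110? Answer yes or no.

Iteration log — 11 steps:
  step 1. node 0  ⊔preds=1111  new=1111  old=0000  +wl: 
  step 2. node 1  ⊔preds=1111  new=0011  old=0000  +wl: 
  step 3. node 2  ⊔preds=0111  new=1101  old=1100  +wl: 0
  step 4. node 3  ⊔preds=0011  new=1011  old=0000  +wl: 
  step 5. node 4  ⊔preds=1111  new=0100  old=0000  +wl: 
  step 6. node 5  ⊔preds=1111  new=1111  old=0110  +wl: 2,4
  step 7. node 6  ⊔preds=0011  new=0111  old=0000  +wl: 
  step 8. node 7  ⊔preds=1101  new=0111  stable
  step 9. node 0  ⊔preds=1111  new=1111  stable
  step 10. node 2  ⊔preds=1111  new=1101  stable
  step 11. node 4  ⊔preds=1111  new=0100  stable

Least fixpoint reached:
  node 0: 1111
  node 1: 0011
  node 2: 1101
  node 3: 1011
  node 4: 0100
  node 5: 1111
  node 6: 0111
  node 7: 0111

no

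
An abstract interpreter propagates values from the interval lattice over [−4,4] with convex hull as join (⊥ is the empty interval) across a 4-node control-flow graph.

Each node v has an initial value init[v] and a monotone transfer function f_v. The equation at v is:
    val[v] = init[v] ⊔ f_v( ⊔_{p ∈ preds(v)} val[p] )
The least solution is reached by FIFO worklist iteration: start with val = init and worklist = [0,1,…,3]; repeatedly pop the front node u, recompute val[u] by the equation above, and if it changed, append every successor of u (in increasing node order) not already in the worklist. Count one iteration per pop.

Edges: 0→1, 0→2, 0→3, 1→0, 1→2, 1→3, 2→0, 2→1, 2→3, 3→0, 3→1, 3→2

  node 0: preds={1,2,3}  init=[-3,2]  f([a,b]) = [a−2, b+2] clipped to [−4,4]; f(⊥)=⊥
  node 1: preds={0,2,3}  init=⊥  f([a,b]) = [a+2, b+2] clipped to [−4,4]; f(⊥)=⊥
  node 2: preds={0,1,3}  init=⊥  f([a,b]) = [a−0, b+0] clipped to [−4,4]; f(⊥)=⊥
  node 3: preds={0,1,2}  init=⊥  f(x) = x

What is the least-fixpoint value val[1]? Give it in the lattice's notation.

[-2,4]

Iteration log — 11 steps:
  step 1. node 0  ⊔preds=⊥  new=[-3,2]  stable
  step 2. node 1  ⊔preds=[-3,2]  new=[-1,4]  old=⊥  +wl: 0
  step 3. node 2  ⊔preds=[-3,4]  new=[-3,4]  old=⊥  +wl: 1
  step 4. node 3  ⊔preds=[-3,4]  new=[-3,4]  old=⊥  +wl: 2
  step 5. node 0  ⊔preds=[-3,4]  new=[-4,4]  old=[-3,2]  +wl: 3
  step 6. node 1  ⊔preds=[-4,4]  new=[-2,4]  old=[-1,4]  +wl: 0
  step 7. node 2  ⊔preds=[-4,4]  new=[-4,4]  old=[-3,4]  +wl: 1
  step 8. node 3  ⊔preds=[-4,4]  new=[-4,4]  old=[-3,4]  +wl: 2
  step 9. node 0  ⊔preds=[-4,4]  new=[-4,4]  stable
  step 10. node 1  ⊔preds=[-4,4]  new=[-2,4]  stable
  step 11. node 2  ⊔preds=[-4,4]  new=[-4,4]  stable

Least fixpoint reached:
  node 0: [-4,4]
  node 1: [-2,4]
  node 2: [-4,4]
  node 3: [-4,4]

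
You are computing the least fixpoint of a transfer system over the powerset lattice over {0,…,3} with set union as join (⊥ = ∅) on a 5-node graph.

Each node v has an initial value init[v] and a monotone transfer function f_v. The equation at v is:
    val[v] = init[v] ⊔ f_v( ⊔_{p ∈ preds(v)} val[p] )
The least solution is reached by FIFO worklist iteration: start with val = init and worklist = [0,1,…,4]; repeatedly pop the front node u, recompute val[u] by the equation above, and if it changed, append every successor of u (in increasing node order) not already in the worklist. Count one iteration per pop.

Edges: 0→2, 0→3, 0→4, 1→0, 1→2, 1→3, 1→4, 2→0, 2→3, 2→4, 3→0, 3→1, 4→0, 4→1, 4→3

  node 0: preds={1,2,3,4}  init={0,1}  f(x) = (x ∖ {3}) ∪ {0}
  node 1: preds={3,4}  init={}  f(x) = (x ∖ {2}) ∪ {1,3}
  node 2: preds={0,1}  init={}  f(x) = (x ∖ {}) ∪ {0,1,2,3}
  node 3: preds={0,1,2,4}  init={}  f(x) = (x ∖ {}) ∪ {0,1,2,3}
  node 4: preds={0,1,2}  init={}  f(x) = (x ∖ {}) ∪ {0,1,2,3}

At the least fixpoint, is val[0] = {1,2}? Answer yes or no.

no

Trace (11 dequeues):
  [1] u=0 | in {} | out {0,1} | ==
  [2] u=1 | in {} | out {1,3} | prev {} | push {0}
  [3] u=2 | in {0,1,3} | out {0,1,2,3} | prev {} | push {}
  [4] u=3 | in {0,1,2,3} | out {0,1,2,3} | prev {} | push {1}
  [5] u=4 | in {0,1,2,3} | out {0,1,2,3} | prev {} | push {3}
  [6] u=0 | in {0,1,2,3} | out {0,1,2} | prev {0,1} | push {2,4}
  [7] u=1 | in {0,1,2,3} | out {0,1,3} | prev {1,3} | push {0}
  [8] u=3 | in {0,1,2,3} | out {0,1,2,3} | ==
  [9] u=2 | in {0,1,2,3} | out {0,1,2,3} | ==
  [10] u=4 | in {0,1,2,3} | out {0,1,2,3} | ==
  [11] u=0 | in {0,1,2,3} | out {0,1,2} | ==

Converged values:
  [0] {0,1,2}
  [1] {0,1,3}
  [2] {0,1,2,3}
  [3] {0,1,2,3}
  [4] {0,1,2,3}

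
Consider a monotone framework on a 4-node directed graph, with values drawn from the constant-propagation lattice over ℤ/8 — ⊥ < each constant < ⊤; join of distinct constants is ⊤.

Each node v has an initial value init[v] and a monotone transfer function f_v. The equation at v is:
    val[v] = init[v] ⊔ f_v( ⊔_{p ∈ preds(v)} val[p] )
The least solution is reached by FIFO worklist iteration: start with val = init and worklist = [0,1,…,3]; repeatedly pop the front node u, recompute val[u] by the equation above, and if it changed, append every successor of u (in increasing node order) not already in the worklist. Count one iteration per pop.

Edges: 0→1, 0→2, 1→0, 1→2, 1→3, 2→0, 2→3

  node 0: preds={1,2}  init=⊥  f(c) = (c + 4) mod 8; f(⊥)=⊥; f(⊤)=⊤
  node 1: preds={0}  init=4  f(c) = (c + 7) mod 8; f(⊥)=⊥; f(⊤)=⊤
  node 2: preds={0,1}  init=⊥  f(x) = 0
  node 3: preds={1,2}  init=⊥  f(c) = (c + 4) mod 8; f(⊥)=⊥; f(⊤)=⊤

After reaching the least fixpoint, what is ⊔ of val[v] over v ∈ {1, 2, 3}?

⊤

Worklist (7 pops):
  #1 pop 0: in=4 → 0 (was ⊥); enqueue []
  #2 pop 1: in=0 → ⊤ (was 4); enqueue [0]
  #3 pop 2: in=⊤ → 0 (was ⊥); enqueue []
  #4 pop 3: in=⊤ → ⊤ (was ⊥); enqueue []
  #5 pop 0: in=⊤ → ⊤ (was 0); enqueue [1,2]
  #6 pop 1: in=⊤ → ⊤ (no change)
  #7 pop 2: in=⊤ → 0 (no change)

Fixpoint:
  val[0] = ⊤
  val[1] = ⊤
  val[2] = 0
  val[3] = ⊤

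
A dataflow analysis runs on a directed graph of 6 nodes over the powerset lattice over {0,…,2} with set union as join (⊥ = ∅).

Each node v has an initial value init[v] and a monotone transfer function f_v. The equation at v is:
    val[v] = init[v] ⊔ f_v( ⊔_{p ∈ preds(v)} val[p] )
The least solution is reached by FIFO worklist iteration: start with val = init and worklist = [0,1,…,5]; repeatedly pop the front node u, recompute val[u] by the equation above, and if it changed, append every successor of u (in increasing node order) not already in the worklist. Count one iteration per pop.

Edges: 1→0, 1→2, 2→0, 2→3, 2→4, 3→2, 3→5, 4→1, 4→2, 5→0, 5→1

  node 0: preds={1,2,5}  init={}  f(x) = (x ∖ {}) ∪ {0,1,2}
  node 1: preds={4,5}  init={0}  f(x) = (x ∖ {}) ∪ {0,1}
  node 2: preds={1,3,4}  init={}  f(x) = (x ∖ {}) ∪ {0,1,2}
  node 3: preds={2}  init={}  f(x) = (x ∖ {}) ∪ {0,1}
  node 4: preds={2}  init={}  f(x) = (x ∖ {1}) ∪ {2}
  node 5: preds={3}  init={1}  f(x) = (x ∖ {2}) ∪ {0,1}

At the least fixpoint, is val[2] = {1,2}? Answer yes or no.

no

Worklist (11 pops):
  #1 pop 0: in={0,1} → {0,1,2} (was {}); enqueue []
  #2 pop 1: in={1} → {0,1} (was {0}); enqueue [0]
  #3 pop 2: in={0,1} → {0,1,2} (was {}); enqueue []
  #4 pop 3: in={0,1,2} → {0,1,2} (was {}); enqueue [2]
  #5 pop 4: in={0,1,2} → {0,2} (was {}); enqueue [1]
  #6 pop 5: in={0,1,2} → {0,1} (was {1}); enqueue []
  #7 pop 0: in={0,1,2} → {0,1,2} (no change)
  #8 pop 2: in={0,1,2} → {0,1,2} (no change)
  #9 pop 1: in={0,1,2} → {0,1,2} (was {0,1}); enqueue [0,2]
  #10 pop 0: in={0,1,2} → {0,1,2} (no change)
  #11 pop 2: in={0,1,2} → {0,1,2} (no change)

Fixpoint:
  val[0] = {0,1,2}
  val[1] = {0,1,2}
  val[2] = {0,1,2}
  val[3] = {0,1,2}
  val[4] = {0,2}
  val[5] = {0,1}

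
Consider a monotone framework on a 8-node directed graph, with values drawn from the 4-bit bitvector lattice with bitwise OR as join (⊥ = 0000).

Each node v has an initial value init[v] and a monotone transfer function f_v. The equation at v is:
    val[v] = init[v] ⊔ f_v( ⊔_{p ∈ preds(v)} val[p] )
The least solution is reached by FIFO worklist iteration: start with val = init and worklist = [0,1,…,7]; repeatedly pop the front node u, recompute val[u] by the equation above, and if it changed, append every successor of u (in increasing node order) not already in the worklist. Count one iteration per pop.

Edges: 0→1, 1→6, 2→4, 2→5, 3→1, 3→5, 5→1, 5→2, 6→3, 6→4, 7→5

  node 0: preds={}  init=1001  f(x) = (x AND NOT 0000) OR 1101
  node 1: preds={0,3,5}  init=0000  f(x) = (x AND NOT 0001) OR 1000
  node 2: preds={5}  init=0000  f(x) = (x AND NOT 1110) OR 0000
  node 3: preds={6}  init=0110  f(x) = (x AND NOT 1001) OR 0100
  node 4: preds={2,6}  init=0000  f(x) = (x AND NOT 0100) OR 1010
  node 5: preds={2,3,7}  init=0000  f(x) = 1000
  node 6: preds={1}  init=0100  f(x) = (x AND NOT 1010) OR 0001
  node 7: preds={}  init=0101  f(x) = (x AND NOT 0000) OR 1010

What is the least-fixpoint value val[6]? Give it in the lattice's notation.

Iteration log — 13 steps:
  step 1. node 0  ⊔preds=0000  new=1101  old=1001  +wl: 
  step 2. node 1  ⊔preds=1111  new=1110  old=0000  +wl: 
  step 3. node 2  ⊔preds=0000  new=0000  stable
  step 4. node 3  ⊔preds=0100  new=0110  stable
  step 5. node 4  ⊔preds=0100  new=1010  old=0000  +wl: 
  step 6. node 5  ⊔preds=0111  new=1000  old=0000  +wl: 1,2
  step 7. node 6  ⊔preds=1110  new=0101  old=0100  +wl: 3,4
  step 8. node 7  ⊔preds=0000  new=1111  old=0101  +wl: 5
  step 9. node 1  ⊔preds=1111  new=1110  stable
  step 10. node 2  ⊔preds=1000  new=0000  stable
  step 11. node 3  ⊔preds=0101  new=0110  stable
  step 12. node 4  ⊔preds=0101  new=1011  old=1010  +wl: 
  step 13. node 5  ⊔preds=1111  new=1000  stable

Least fixpoint reached:
  node 0: 1101
  node 1: 1110
  node 2: 0000
  node 3: 0110
  node 4: 1011
  node 5: 1000
  node 6: 0101
  node 7: 1111

0101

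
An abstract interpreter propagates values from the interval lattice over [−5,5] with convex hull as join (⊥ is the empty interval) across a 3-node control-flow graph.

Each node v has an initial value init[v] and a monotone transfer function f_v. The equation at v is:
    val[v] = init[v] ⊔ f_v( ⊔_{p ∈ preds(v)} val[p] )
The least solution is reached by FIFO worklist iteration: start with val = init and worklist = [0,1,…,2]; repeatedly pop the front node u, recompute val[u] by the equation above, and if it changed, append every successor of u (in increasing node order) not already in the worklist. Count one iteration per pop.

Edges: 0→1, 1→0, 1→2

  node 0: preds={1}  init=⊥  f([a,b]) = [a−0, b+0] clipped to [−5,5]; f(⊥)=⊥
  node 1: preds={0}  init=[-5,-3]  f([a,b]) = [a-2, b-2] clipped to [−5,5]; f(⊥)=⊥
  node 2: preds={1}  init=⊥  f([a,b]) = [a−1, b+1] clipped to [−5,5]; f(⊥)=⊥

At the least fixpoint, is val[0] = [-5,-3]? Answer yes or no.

Trace (3 dequeues):
  [1] u=0 | in [-5,-3] | out [-5,-3] | prev ⊥ | push {}
  [2] u=1 | in [-5,-3] | out [-5,-3] | ==
  [3] u=2 | in [-5,-3] | out [-5,-2] | prev ⊥ | push {}

Converged values:
  [0] [-5,-3]
  [1] [-5,-3]
  [2] [-5,-2]

yes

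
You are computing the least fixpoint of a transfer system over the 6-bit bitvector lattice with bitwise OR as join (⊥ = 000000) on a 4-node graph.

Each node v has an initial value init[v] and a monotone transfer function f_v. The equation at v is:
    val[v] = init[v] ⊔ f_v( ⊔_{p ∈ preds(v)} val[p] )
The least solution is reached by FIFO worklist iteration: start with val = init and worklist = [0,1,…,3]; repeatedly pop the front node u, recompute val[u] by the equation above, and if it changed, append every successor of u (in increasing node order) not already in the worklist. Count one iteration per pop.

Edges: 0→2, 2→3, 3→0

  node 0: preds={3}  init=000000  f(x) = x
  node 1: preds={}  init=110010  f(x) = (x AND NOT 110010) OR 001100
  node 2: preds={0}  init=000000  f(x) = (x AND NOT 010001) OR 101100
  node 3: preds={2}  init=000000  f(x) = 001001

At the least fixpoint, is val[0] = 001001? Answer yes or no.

yes

Trace (6 dequeues):
  [1] u=0 | in 000000 | out 000000 | ==
  [2] u=1 | in 000000 | out 111110 | prev 110010 | push {}
  [3] u=2 | in 000000 | out 101100 | prev 000000 | push {}
  [4] u=3 | in 101100 | out 001001 | prev 000000 | push {0}
  [5] u=0 | in 001001 | out 001001 | prev 000000 | push {2}
  [6] u=2 | in 001001 | out 101100 | ==

Converged values:
  [0] 001001
  [1] 111110
  [2] 101100
  [3] 001001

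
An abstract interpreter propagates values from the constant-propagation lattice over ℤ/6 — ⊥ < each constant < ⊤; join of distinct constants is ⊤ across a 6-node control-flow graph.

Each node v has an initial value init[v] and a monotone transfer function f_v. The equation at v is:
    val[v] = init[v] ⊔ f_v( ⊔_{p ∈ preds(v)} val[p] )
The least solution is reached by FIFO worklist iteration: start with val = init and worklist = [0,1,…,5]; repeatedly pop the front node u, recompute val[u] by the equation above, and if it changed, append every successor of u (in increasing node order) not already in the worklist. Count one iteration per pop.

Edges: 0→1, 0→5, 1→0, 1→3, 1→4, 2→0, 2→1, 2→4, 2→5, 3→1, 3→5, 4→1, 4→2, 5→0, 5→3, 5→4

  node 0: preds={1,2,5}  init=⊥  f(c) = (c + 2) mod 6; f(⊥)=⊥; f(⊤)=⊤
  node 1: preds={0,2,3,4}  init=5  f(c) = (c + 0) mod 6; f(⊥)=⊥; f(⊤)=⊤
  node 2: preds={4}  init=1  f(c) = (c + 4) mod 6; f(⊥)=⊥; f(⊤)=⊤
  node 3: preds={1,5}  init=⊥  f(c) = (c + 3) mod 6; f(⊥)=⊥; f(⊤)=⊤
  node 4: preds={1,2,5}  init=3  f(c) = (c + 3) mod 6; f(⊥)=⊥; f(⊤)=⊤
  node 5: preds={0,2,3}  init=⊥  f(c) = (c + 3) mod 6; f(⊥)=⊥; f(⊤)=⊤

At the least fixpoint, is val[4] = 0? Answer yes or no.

Trace (14 dequeues):
  [1] u=0 | in ⊤ | out ⊤ | prev ⊥ | push {}
  [2] u=1 | in ⊤ | out ⊤ | prev 5 | push {0}
  [3] u=2 | in 3 | out 1 | ==
  [4] u=3 | in ⊤ | out ⊤ | prev ⊥ | push {1}
  [5] u=4 | in ⊤ | out ⊤ | prev 3 | push {2}
  [6] u=5 | in ⊤ | out ⊤ | prev ⊥ | push {3,4}
  [7] u=0 | in ⊤ | out ⊤ | ==
  [8] u=1 | in ⊤ | out ⊤ | ==
  [9] u=2 | in ⊤ | out ⊤ | prev 1 | push {0,1,5}
  [10] u=3 | in ⊤ | out ⊤ | ==
  [11] u=4 | in ⊤ | out ⊤ | ==
  [12] u=0 | in ⊤ | out ⊤ | ==
  [13] u=1 | in ⊤ | out ⊤ | ==
  [14] u=5 | in ⊤ | out ⊤ | ==

Converged values:
  [0] ⊤
  [1] ⊤
  [2] ⊤
  [3] ⊤
  [4] ⊤
  [5] ⊤

no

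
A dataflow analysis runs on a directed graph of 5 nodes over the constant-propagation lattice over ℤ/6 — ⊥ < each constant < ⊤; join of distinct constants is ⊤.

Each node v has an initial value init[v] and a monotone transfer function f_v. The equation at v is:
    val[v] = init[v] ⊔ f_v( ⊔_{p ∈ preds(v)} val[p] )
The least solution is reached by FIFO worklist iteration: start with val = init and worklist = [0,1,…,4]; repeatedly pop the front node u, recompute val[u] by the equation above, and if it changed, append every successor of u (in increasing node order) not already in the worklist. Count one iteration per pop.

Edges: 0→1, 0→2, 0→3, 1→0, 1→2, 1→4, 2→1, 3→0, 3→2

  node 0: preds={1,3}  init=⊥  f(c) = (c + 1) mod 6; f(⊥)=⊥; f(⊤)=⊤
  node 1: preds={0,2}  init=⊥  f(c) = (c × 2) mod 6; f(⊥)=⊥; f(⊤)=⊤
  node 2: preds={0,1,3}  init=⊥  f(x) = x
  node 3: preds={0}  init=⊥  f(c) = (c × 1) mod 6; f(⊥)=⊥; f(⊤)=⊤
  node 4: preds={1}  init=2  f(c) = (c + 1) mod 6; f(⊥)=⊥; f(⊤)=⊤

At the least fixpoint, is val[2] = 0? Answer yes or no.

no

Trace (5 dequeues):
  [1] u=0 | in ⊥ | out ⊥ | ==
  [2] u=1 | in ⊥ | out ⊥ | ==
  [3] u=2 | in ⊥ | out ⊥ | ==
  [4] u=3 | in ⊥ | out ⊥ | ==
  [5] u=4 | in ⊥ | out 2 | ==

Converged values:
  [0] ⊥
  [1] ⊥
  [2] ⊥
  [3] ⊥
  [4] 2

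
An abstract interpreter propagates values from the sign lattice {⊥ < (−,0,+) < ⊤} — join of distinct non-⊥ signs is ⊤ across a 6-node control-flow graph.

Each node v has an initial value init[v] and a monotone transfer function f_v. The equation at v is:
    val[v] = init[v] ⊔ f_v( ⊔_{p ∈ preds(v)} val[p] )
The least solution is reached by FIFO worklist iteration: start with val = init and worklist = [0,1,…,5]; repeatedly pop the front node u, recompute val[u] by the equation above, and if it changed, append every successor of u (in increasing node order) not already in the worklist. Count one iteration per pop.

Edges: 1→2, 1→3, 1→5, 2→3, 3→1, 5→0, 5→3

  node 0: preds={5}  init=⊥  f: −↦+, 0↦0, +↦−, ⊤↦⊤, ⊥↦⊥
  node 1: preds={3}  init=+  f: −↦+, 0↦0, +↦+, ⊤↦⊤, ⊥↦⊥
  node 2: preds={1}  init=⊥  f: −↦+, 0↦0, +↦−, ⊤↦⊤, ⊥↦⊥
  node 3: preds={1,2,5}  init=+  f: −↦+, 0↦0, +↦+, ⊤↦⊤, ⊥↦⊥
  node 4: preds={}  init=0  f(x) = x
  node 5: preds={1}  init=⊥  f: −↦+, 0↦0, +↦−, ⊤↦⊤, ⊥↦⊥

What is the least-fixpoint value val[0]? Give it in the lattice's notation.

⊤

Trace (13 dequeues):
  [1] u=0 | in ⊥ | out ⊥ | ==
  [2] u=1 | in + | out + | ==
  [3] u=2 | in + | out − | prev ⊥ | push {}
  [4] u=3 | in ⊤ | out ⊤ | prev + | push {1}
  [5] u=4 | in ⊥ | out 0 | ==
  [6] u=5 | in + | out − | prev ⊥ | push {0,3}
  [7] u=1 | in ⊤ | out ⊤ | prev + | push {2,5}
  [8] u=0 | in − | out + | prev ⊥ | push {}
  [9] u=3 | in ⊤ | out ⊤ | ==
  [10] u=2 | in ⊤ | out ⊤ | prev − | push {3}
  [11] u=5 | in ⊤ | out ⊤ | prev − | push {0}
  [12] u=3 | in ⊤ | out ⊤ | ==
  [13] u=0 | in ⊤ | out ⊤ | prev + | push {}

Converged values:
  [0] ⊤
  [1] ⊤
  [2] ⊤
  [3] ⊤
  [4] 0
  [5] ⊤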